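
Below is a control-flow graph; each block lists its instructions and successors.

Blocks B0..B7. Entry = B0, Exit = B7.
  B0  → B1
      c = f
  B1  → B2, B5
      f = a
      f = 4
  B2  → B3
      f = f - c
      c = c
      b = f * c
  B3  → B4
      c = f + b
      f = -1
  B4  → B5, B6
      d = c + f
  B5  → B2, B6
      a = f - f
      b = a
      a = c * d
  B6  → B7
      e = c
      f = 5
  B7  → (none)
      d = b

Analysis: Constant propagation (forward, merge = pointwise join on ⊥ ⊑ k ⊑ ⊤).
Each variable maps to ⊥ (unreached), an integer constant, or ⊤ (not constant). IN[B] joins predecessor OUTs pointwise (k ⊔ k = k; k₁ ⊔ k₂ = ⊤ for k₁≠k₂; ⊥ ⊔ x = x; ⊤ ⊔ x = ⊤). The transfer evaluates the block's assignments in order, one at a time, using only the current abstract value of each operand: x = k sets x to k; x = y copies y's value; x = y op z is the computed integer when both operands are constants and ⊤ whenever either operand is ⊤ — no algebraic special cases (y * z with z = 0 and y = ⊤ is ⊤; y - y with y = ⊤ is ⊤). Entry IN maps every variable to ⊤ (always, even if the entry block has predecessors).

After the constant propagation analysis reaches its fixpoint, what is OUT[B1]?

Answer: {a: ⊤, b: ⊤, c: ⊤, d: ⊤, e: ⊤, f: 4}

Working:
Fixpoint table:
  B0:  IN=(all ⊤)  OUT=(all ⊤)
  B1:  IN=(all ⊤)  OUT={f:4; rest ⊤}
  B2:  IN=(all ⊤)  OUT=(all ⊤)
  B3:  IN=(all ⊤)  OUT={f:-1; rest ⊤}
  B4:  IN={f:-1; rest ⊤}  OUT={f:-1; rest ⊤}
  B5:  IN=(all ⊤)  OUT=(all ⊤)
  B6:  IN=(all ⊤)  OUT={f:5; rest ⊤}
  B7:  IN={f:5; rest ⊤}  OUT={f:5; rest ⊤}

Merge at B1: IN[B1] = OUT[B0] = {a: ⊤, b: ⊤, c: ⊤, d: ⊤, e: ⊤, f: ⊤}
Applying B1's transfer function to that IN value gives OUT[B1] (row B1 above).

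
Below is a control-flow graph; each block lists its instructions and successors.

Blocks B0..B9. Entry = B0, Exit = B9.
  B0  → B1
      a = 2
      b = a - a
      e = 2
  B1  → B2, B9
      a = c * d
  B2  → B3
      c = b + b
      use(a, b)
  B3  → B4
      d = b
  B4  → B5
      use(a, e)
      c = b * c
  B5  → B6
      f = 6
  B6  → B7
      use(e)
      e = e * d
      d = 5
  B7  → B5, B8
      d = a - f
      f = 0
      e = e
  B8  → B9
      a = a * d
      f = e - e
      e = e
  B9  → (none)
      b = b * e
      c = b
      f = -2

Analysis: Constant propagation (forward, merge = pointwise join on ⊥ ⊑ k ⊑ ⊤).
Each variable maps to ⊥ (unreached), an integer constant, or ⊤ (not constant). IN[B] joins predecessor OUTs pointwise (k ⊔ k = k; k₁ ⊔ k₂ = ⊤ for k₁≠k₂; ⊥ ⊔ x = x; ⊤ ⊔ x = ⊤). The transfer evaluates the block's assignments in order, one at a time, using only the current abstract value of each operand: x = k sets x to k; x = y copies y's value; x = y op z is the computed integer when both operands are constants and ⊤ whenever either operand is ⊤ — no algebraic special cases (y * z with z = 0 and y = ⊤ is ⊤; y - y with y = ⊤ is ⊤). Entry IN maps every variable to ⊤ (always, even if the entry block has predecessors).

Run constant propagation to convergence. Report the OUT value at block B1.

Answer: {a: ⊤, b: 0, c: ⊤, d: ⊤, e: 2, f: ⊤}

Trace:
Fixpoint table:
  B0: | IN=(all ⊤) | OUT={a:2, b:0, e:2; rest ⊤}
  B1: | IN={a:2, b:0, e:2; rest ⊤} | OUT={b:0, e:2; rest ⊤}
  B2: | IN={b:0, e:2; rest ⊤} | OUT={b:0, c:0, e:2; rest ⊤}
  B3: | IN={b:0, c:0, e:2; rest ⊤} | OUT={b:0, c:0, d:0, e:2; rest ⊤}
  B4: | IN={b:0, c:0, d:0, e:2; rest ⊤} | OUT={b:0, c:0, d:0, e:2; rest ⊤}
  B5: | IN={b:0, c:0; rest ⊤} | OUT={b:0, c:0, f:6; rest ⊤}
  B6: | IN={b:0, c:0, f:6; rest ⊤} | OUT={b:0, c:0, d:5, f:6; rest ⊤}
  B7: | IN={b:0, c:0, d:5, f:6; rest ⊤} | OUT={b:0, c:0, f:0; rest ⊤}
  B8: | IN={b:0, c:0, f:0; rest ⊤} | OUT={b:0, c:0; rest ⊤}
  B9: | IN={b:0; rest ⊤} | OUT={f:-2; rest ⊤}

Merge at B1: IN[B1] = OUT[B0] = {a: 2, b: 0, c: ⊤, d: ⊤, e: 2, f: ⊤}
Applying B1's transfer function to that IN value gives OUT[B1] (row B1 above).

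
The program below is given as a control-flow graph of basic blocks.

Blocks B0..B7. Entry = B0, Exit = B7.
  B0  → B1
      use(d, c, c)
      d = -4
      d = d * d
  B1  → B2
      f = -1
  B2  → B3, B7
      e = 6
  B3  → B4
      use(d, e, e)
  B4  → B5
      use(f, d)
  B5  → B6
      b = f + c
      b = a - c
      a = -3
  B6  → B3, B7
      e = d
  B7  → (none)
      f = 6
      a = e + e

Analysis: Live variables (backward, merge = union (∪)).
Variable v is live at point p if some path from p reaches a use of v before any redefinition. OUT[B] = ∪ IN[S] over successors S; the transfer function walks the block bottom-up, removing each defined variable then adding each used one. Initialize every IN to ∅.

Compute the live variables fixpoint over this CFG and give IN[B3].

Answer: {a, c, d, e, f}

Working:
Per-block solution:
  B0: | IN={a, c, d} | OUT={a, c, d}
  B1: | IN={a, c, d} | OUT={a, c, d, f}
  B2: | IN={a, c, d, f} | OUT={a, c, d, e, f}
  B3: | IN={a, c, d, e, f} | OUT={a, c, d, f}
  B4: | IN={a, c, d, f} | OUT={a, c, d, f}
  B5: | IN={a, c, d, f} | OUT={a, c, d, f}
  B6: | IN={a, c, d, f} | OUT={a, c, d, e, f}
  B7: | IN={e} | OUT={}

Merge at B3: OUT[B3] = IN[B4] = {a, c, d, f}
Applying B3's transfer function to that OUT value gives IN[B3] (row B3 above).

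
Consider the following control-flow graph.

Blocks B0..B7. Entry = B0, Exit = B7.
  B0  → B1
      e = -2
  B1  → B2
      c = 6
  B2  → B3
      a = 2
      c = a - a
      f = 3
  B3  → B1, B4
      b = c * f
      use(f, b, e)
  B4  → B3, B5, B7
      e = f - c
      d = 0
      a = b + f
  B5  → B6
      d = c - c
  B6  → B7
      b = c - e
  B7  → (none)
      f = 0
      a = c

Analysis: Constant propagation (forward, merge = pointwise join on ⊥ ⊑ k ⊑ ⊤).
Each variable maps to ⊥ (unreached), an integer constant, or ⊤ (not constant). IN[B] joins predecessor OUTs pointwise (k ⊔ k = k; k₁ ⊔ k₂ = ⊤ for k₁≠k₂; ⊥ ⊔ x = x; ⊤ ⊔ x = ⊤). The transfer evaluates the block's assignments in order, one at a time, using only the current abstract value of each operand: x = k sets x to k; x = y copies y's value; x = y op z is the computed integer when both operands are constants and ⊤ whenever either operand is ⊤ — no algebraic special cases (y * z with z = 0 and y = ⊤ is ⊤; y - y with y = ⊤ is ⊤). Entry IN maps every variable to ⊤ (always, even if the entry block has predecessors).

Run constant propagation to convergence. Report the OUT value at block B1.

Per-block solution:
  B0:  IN=(all ⊤)  OUT={e:-2; rest ⊤}
  B1:  IN=(all ⊤)  OUT={c:6; rest ⊤}
  B2:  IN={c:6; rest ⊤}  OUT={a:2, c:0, f:3; rest ⊤}
  B3:  IN={c:0, f:3; rest ⊤}  OUT={b:0, c:0, f:3; rest ⊤}
  B4:  IN={b:0, c:0, f:3; rest ⊤}  OUT={a:3, b:0, c:0, d:0, e:3, f:3; rest ⊤}
  B5:  IN={a:3, b:0, c:0, d:0, e:3, f:3; rest ⊤}  OUT={a:3, b:0, c:0, d:0, e:3, f:3; rest ⊤}
  B6:  IN={a:3, b:0, c:0, d:0, e:3, f:3; rest ⊤}  OUT={a:3, b:-3, c:0, d:0, e:3, f:3; rest ⊤}
  B7:  IN={a:3, c:0, d:0, e:3, f:3; rest ⊤}  OUT={a:0, c:0, d:0, e:3, f:0; rest ⊤}

Merge at B1: IN[B1] = OUT[B0] ⊔ OUT[B3] = {a: ⊤, b: ⊤, c: ⊤, d: ⊤, e: ⊤, f: ⊤}
Applying B1's transfer function to that IN value gives OUT[B1] (row B1 above).

Answer: {a: ⊤, b: ⊤, c: 6, d: ⊤, e: ⊤, f: ⊤}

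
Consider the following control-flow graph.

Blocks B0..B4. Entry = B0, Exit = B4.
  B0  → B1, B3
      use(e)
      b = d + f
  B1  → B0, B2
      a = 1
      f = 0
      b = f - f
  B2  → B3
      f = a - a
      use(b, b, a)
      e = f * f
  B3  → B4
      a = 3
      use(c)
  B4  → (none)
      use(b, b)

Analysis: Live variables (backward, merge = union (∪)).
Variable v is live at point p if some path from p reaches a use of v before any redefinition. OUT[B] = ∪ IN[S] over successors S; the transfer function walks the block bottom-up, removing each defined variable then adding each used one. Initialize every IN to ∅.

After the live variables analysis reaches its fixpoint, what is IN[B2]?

Fixpoint table:
  B0:  IN={c, d, e, f}  OUT={b, c, d, e}
  B1:  IN={c, d, e}  OUT={a, b, c, d, e, f}
  B2:  IN={a, b, c}  OUT={b, c}
  B3:  IN={b, c}  OUT={b}
  B4:  IN={b}  OUT={}

Merge at B2: OUT[B2] = IN[B3] = {b, c}
Applying B2's transfer function to that OUT value gives IN[B2] (row B2 above).

Answer: {a, b, c}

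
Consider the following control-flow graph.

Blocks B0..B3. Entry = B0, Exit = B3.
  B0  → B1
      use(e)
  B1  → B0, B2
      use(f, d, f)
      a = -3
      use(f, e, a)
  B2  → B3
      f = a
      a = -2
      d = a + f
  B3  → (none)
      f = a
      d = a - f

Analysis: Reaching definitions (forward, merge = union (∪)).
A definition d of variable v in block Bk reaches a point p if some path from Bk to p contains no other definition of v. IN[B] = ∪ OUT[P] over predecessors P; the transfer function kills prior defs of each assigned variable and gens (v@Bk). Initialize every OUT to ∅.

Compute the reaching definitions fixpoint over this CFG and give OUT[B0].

Converged values:
  B0:   IN={a@B1}   OUT={a@B1}
  B1:   IN={a@B1}   OUT={a@B1}
  B2:   IN={a@B1}   OUT={a@B2, d@B2, f@B2}
  B3:   IN={a@B2, d@B2, f@B2}   OUT={a@B2, d@B3, f@B3}

Merge at B0 (entry node, so the boundary value {} is joined with the incoming edge(s)): IN[B0] = {} ⊔ OUT[B1] = {a@B1}
Applying B0's transfer function to that IN value gives OUT[B0] (row B0 above).

Answer: {a@B1}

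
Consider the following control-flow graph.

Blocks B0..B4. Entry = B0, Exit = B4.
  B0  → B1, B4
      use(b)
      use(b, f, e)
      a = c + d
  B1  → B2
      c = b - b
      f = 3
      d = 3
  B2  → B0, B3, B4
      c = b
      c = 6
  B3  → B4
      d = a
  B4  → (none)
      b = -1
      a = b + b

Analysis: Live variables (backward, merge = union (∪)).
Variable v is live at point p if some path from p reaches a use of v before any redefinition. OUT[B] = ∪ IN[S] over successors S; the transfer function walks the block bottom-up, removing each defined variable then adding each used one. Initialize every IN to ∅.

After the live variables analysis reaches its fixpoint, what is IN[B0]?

Answer: {b, c, d, e, f}

Working:
Fixpoint table:
  B0:   IN={b, c, d, e, f}   OUT={a, b, e}
  B1:   IN={a, b, e}   OUT={a, b, d, e, f}
  B2:   IN={a, b, d, e, f}   OUT={a, b, c, d, e, f}
  B3:   IN={a}   OUT={}
  B4:   IN={}   OUT={}

Merge at B0: OUT[B0] = IN[B1] ⊔ IN[B4] = {a, b, e}
Applying B0's transfer function to that OUT value gives IN[B0] (row B0 above).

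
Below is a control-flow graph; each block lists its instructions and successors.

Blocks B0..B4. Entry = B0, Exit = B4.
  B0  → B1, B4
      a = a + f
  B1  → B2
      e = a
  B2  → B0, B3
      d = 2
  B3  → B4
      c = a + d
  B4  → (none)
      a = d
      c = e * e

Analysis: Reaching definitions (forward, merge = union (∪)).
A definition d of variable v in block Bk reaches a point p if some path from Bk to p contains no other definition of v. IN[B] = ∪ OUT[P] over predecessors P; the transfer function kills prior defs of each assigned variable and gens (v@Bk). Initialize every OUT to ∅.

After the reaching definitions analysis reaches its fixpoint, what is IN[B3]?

Answer: {a@B0, d@B2, e@B1}

Trace:
Per-block solution:
  B0:  IN={a@B0, d@B2, e@B1}  OUT={a@B0, d@B2, e@B1}
  B1:  IN={a@B0, d@B2, e@B1}  OUT={a@B0, d@B2, e@B1}
  B2:  IN={a@B0, d@B2, e@B1}  OUT={a@B0, d@B2, e@B1}
  B3:  IN={a@B0, d@B2, e@B1}  OUT={a@B0, c@B3, d@B2, e@B1}
  B4:  IN={a@B0, c@B3, d@B2, e@B1}  OUT={a@B4, c@B4, d@B2, e@B1}

Merge at B3: IN[B3] = OUT[B2] = {a@B0, d@B2, e@B1}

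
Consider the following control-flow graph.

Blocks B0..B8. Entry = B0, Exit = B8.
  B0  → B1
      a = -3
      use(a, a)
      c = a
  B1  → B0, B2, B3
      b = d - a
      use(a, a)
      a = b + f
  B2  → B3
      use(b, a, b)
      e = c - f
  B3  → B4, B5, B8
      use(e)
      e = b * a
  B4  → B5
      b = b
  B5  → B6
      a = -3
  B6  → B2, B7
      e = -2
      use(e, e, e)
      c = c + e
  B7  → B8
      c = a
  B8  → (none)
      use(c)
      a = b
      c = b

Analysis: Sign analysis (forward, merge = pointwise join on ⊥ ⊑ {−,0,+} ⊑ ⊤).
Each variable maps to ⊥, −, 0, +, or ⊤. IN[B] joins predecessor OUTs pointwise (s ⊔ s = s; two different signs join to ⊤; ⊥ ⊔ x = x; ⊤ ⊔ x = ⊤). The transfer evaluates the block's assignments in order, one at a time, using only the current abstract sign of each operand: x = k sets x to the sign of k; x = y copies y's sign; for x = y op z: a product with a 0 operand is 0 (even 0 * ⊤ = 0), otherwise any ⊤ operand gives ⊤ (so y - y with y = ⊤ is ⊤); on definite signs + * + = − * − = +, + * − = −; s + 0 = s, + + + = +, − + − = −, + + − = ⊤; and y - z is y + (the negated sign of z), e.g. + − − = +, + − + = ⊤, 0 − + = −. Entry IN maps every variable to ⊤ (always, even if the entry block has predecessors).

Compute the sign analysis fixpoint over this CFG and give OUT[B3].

Fixpoint table:
  B0:   IN=(all ⊤)   OUT={a:-, c:-; rest ⊤}
  B1:   IN={a:-, c:-; rest ⊤}   OUT={c:-; rest ⊤}
  B2:   IN={c:-; rest ⊤}   OUT={c:-; rest ⊤}
  B3:   IN={c:-; rest ⊤}   OUT={c:-; rest ⊤}
  B4:   IN={c:-; rest ⊤}   OUT={c:-; rest ⊤}
  B5:   IN={c:-; rest ⊤}   OUT={a:-, c:-; rest ⊤}
  B6:   IN={a:-, c:-; rest ⊤}   OUT={a:-, c:-, e:-; rest ⊤}
  B7:   IN={a:-, c:-, e:-; rest ⊤}   OUT={a:-, c:-, e:-; rest ⊤}
  B8:   IN={c:-; rest ⊤}   OUT=(all ⊤)

Merge at B3: IN[B3] = OUT[B1] ⊔ OUT[B2] = {a: ⊤, b: ⊤, c: -, d: ⊤, e: ⊤, f: ⊤}
Applying B3's transfer function to that IN value gives OUT[B3] (row B3 above).

Answer: {a: ⊤, b: ⊤, c: -, d: ⊤, e: ⊤, f: ⊤}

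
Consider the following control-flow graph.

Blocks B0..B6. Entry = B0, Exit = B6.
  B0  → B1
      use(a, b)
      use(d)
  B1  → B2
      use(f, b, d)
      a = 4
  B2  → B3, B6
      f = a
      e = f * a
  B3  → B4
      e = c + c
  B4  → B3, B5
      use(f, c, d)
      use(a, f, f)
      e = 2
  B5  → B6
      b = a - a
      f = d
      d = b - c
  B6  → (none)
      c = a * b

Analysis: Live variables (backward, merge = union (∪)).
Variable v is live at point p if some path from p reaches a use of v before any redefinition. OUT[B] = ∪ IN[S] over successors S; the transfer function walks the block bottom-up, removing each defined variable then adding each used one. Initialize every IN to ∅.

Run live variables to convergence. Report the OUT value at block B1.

Fixpoint table:
  B0: | IN={a, b, c, d, f} | OUT={b, c, d, f}
  B1: | IN={b, c, d, f} | OUT={a, b, c, d}
  B2: | IN={a, b, c, d} | OUT={a, b, c, d, f}
  B3: | IN={a, c, d, f} | OUT={a, c, d, f}
  B4: | IN={a, c, d, f} | OUT={a, c, d, f}
  B5: | IN={a, c, d} | OUT={a, b}
  B6: | IN={a, b} | OUT={}

Merge at B1: OUT[B1] = IN[B2] = {a, b, c, d}

Answer: {a, b, c, d}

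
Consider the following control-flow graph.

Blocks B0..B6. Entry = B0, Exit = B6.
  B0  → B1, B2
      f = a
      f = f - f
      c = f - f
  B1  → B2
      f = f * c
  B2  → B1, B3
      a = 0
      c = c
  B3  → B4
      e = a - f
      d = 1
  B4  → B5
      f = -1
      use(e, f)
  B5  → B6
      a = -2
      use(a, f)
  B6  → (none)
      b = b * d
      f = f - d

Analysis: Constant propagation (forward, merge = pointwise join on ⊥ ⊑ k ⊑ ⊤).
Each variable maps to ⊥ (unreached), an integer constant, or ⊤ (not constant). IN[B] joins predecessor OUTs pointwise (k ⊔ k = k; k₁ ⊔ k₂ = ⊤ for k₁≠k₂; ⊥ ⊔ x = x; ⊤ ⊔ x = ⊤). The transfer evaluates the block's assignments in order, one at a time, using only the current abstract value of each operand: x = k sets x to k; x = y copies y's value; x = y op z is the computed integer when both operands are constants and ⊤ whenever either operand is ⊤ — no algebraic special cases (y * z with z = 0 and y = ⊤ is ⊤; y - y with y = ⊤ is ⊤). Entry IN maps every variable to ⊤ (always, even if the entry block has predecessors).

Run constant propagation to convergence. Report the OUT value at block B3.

Per-block solution:
  B0:  IN=(all ⊤)  OUT=(all ⊤)
  B1:  IN=(all ⊤)  OUT=(all ⊤)
  B2:  IN=(all ⊤)  OUT={a:0; rest ⊤}
  B3:  IN={a:0; rest ⊤}  OUT={a:0, d:1; rest ⊤}
  B4:  IN={a:0, d:1; rest ⊤}  OUT={a:0, d:1, f:-1; rest ⊤}
  B5:  IN={a:0, d:1, f:-1; rest ⊤}  OUT={a:-2, d:1, f:-1; rest ⊤}
  B6:  IN={a:-2, d:1, f:-1; rest ⊤}  OUT={a:-2, d:1, f:-2; rest ⊤}

Merge at B3: IN[B3] = OUT[B2] = {a: 0, b: ⊤, c: ⊤, d: ⊤, e: ⊤, f: ⊤}
Applying B3's transfer function to that IN value gives OUT[B3] (row B3 above).

Answer: {a: 0, b: ⊤, c: ⊤, d: 1, e: ⊤, f: ⊤}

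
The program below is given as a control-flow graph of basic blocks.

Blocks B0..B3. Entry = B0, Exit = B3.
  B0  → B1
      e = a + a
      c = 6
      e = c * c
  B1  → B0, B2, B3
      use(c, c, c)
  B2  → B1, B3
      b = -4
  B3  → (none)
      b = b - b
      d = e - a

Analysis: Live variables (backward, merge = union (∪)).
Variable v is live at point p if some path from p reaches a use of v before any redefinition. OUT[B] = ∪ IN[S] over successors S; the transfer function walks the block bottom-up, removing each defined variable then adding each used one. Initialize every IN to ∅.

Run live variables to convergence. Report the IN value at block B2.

Answer: {a, c, e}

Trace:
Fixpoint table:
  B0: | IN={a, b} | OUT={a, b, c, e}
  B1: | IN={a, b, c, e} | OUT={a, b, c, e}
  B2: | IN={a, c, e} | OUT={a, b, c, e}
  B3: | IN={a, b, e} | OUT={}

Merge at B2: OUT[B2] = IN[B1] ⊔ IN[B3] = {a, b, c, e}
Applying B2's transfer function to that OUT value gives IN[B2] (row B2 above).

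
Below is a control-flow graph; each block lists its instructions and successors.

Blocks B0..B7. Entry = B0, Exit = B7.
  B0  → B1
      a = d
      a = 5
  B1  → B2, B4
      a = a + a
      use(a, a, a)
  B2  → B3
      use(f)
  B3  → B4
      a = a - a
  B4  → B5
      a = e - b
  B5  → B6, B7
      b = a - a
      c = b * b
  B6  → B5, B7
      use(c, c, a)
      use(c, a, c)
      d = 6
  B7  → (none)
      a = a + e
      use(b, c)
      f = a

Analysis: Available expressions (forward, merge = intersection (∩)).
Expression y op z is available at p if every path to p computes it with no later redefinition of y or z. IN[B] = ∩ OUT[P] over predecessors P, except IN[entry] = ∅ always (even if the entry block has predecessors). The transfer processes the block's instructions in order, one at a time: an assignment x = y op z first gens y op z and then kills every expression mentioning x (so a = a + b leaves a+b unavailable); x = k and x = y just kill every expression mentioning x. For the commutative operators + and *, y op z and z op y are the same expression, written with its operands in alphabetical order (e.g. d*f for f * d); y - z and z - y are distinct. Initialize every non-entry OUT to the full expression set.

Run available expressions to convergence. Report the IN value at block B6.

Answer: {a-a, b*b}

Derivation:
Fixpoint table:
  B0:  IN={}  OUT={}
  B1:  IN={}  OUT={}
  B2:  IN={}  OUT={}
  B3:  IN={}  OUT={}
  B4:  IN={}  OUT={e-b}
  B5:  IN={}  OUT={a-a, b*b}
  B6:  IN={a-a, b*b}  OUT={a-a, b*b}
  B7:  IN={a-a, b*b}  OUT={b*b}

Merge at B6: IN[B6] = OUT[B5] = {a-a, b*b}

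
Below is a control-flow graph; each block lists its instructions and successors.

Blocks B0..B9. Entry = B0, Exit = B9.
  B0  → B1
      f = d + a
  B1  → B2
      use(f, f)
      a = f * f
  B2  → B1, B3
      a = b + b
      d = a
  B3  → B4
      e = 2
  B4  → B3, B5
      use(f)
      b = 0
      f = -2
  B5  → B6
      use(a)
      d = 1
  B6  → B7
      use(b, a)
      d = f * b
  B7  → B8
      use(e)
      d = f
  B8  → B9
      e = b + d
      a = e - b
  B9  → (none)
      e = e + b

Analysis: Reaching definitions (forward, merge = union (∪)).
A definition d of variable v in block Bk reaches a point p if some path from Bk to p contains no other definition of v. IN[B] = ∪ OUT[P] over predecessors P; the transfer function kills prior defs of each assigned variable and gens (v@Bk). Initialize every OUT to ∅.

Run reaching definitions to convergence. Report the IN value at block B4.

Answer: {a@B2, b@B4, d@B2, e@B3, f@B0, f@B4}

Trace:
Per-block solution:
  B0:   IN={}   OUT={f@B0}
  B1:   IN={a@B2, d@B2, f@B0}   OUT={a@B1, d@B2, f@B0}
  B2:   IN={a@B1, d@B2, f@B0}   OUT={a@B2, d@B2, f@B0}
  B3:   IN={a@B2, b@B4, d@B2, e@B3, f@B0, f@B4}   OUT={a@B2, b@B4, d@B2, e@B3, f@B0, f@B4}
  B4:   IN={a@B2, b@B4, d@B2, e@B3, f@B0, f@B4}   OUT={a@B2, b@B4, d@B2, e@B3, f@B4}
  B5:   IN={a@B2, b@B4, d@B2, e@B3, f@B4}   OUT={a@B2, b@B4, d@B5, e@B3, f@B4}
  B6:   IN={a@B2, b@B4, d@B5, e@B3, f@B4}   OUT={a@B2, b@B4, d@B6, e@B3, f@B4}
  B7:   IN={a@B2, b@B4, d@B6, e@B3, f@B4}   OUT={a@B2, b@B4, d@B7, e@B3, f@B4}
  B8:   IN={a@B2, b@B4, d@B7, e@B3, f@B4}   OUT={a@B8, b@B4, d@B7, e@B8, f@B4}
  B9:   IN={a@B8, b@B4, d@B7, e@B8, f@B4}   OUT={a@B8, b@B4, d@B7, e@B9, f@B4}

Merge at B4: IN[B4] = OUT[B3] = {a@B2, b@B4, d@B2, e@B3, f@B0, f@B4}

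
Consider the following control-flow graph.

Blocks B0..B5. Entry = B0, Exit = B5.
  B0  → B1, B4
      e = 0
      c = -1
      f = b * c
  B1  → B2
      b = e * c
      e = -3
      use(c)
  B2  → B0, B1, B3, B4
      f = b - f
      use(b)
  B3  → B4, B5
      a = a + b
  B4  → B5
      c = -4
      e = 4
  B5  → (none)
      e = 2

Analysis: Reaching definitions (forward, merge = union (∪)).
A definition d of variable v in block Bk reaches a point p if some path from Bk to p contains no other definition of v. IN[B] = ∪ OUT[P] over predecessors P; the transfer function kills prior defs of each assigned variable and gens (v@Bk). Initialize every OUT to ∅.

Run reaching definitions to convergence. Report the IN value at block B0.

Per-block solution:
  B0:  IN={b@B1, c@B0, e@B1, f@B2}  OUT={b@B1, c@B0, e@B0, f@B0}
  B1:  IN={b@B1, c@B0, e@B0, e@B1, f@B0, f@B2}  OUT={b@B1, c@B0, e@B1, f@B0, f@B2}
  B2:  IN={b@B1, c@B0, e@B1, f@B0, f@B2}  OUT={b@B1, c@B0, e@B1, f@B2}
  B3:  IN={b@B1, c@B0, e@B1, f@B2}  OUT={a@B3, b@B1, c@B0, e@B1, f@B2}
  B4:  IN={a@B3, b@B1, c@B0, e@B0, e@B1, f@B0, f@B2}  OUT={a@B3, b@B1, c@B4, e@B4, f@B0, f@B2}
  B5:  IN={a@B3, b@B1, c@B0, c@B4, e@B1, e@B4, f@B0, f@B2}  OUT={a@B3, b@B1, c@B0, c@B4, e@B5, f@B0, f@B2}

Merge at B0 (entry node, so the boundary value {} is joined with the incoming edge(s)): IN[B0] = {} ⊔ OUT[B2] = {b@B1, c@B0, e@B1, f@B2}

Answer: {b@B1, c@B0, e@B1, f@B2}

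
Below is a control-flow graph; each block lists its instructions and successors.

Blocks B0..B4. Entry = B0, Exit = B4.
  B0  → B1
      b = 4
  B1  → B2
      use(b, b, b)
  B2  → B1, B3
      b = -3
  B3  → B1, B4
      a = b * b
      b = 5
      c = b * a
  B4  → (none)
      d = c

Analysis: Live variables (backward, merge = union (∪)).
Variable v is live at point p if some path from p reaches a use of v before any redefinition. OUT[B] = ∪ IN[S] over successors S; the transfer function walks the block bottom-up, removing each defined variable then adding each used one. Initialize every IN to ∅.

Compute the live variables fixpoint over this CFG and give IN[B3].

Answer: {b}

Working:
Per-block solution:
  B0:   IN={}   OUT={b}
  B1:   IN={b}   OUT={}
  B2:   IN={}   OUT={b}
  B3:   IN={b}   OUT={b, c}
  B4:   IN={c}   OUT={}

Merge at B3: OUT[B3] = IN[B1] ⊔ IN[B4] = {b, c}
Applying B3's transfer function to that OUT value gives IN[B3] (row B3 above).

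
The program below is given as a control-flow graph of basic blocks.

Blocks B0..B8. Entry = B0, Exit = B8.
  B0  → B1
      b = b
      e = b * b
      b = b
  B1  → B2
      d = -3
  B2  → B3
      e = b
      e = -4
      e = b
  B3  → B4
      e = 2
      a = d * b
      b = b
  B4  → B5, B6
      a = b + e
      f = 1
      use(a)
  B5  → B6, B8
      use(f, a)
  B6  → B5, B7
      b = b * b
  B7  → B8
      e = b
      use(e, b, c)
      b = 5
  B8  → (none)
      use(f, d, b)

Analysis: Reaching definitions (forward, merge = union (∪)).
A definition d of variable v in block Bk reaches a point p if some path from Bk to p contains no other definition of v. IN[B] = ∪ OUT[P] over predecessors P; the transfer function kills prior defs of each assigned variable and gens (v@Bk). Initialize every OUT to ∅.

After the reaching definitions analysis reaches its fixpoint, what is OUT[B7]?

Per-block solution:
  B0: | IN={} | OUT={b@B0, e@B0}
  B1: | IN={b@B0, e@B0} | OUT={b@B0, d@B1, e@B0}
  B2: | IN={b@B0, d@B1, e@B0} | OUT={b@B0, d@B1, e@B2}
  B3: | IN={b@B0, d@B1, e@B2} | OUT={a@B3, b@B3, d@B1, e@B3}
  B4: | IN={a@B3, b@B3, d@B1, e@B3} | OUT={a@B4, b@B3, d@B1, e@B3, f@B4}
  B5: | IN={a@B4, b@B3, b@B6, d@B1, e@B3, f@B4} | OUT={a@B4, b@B3, b@B6, d@B1, e@B3, f@B4}
  B6: | IN={a@B4, b@B3, b@B6, d@B1, e@B3, f@B4} | OUT={a@B4, b@B6, d@B1, e@B3, f@B4}
  B7: | IN={a@B4, b@B6, d@B1, e@B3, f@B4} | OUT={a@B4, b@B7, d@B1, e@B7, f@B4}
  B8: | IN={a@B4, b@B3, b@B6, b@B7, d@B1, e@B3, e@B7, f@B4} | OUT={a@B4, b@B3, b@B6, b@B7, d@B1, e@B3, e@B7, f@B4}

Merge at B7: IN[B7] = OUT[B6] = {a@B4, b@B6, d@B1, e@B3, f@B4}
Applying B7's transfer function to that IN value gives OUT[B7] (row B7 above).

Answer: {a@B4, b@B7, d@B1, e@B7, f@B4}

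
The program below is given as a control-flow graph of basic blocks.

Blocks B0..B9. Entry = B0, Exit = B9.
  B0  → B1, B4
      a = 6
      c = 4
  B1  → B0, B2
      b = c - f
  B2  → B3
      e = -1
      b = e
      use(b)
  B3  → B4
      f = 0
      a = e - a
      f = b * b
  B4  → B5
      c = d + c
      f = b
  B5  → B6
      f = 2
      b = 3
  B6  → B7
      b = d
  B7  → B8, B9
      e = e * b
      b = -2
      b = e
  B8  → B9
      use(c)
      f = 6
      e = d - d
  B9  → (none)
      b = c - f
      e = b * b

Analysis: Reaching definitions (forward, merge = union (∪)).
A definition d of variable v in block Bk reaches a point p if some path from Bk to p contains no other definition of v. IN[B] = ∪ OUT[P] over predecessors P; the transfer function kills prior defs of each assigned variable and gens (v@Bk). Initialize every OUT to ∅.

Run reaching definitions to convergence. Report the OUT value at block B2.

Answer: {a@B0, b@B2, c@B0, e@B2}

Working:
Per-block solution:
  B0:  IN={a@B0, b@B1, c@B0}  OUT={a@B0, b@B1, c@B0}
  B1:  IN={a@B0, b@B1, c@B0}  OUT={a@B0, b@B1, c@B0}
  B2:  IN={a@B0, b@B1, c@B0}  OUT={a@B0, b@B2, c@B0, e@B2}
  B3:  IN={a@B0, b@B2, c@B0, e@B2}  OUT={a@B3, b@B2, c@B0, e@B2, f@B3}
  B4:  IN={a@B0, a@B3, b@B1, b@B2, c@B0, e@B2, f@B3}  OUT={a@B0, a@B3, b@B1, b@B2, c@B4, e@B2, f@B4}
  B5:  IN={a@B0, a@B3, b@B1, b@B2, c@B4, e@B2, f@B4}  OUT={a@B0, a@B3, b@B5, c@B4, e@B2, f@B5}
  B6:  IN={a@B0, a@B3, b@B5, c@B4, e@B2, f@B5}  OUT={a@B0, a@B3, b@B6, c@B4, e@B2, f@B5}
  B7:  IN={a@B0, a@B3, b@B6, c@B4, e@B2, f@B5}  OUT={a@B0, a@B3, b@B7, c@B4, e@B7, f@B5}
  B8:  IN={a@B0, a@B3, b@B7, c@B4, e@B7, f@B5}  OUT={a@B0, a@B3, b@B7, c@B4, e@B8, f@B8}
  B9:  IN={a@B0, a@B3, b@B7, c@B4, e@B7, e@B8, f@B5, f@B8}  OUT={a@B0, a@B3, b@B9, c@B4, e@B9, f@B5, f@B8}

Merge at B2: IN[B2] = OUT[B1] = {a@B0, b@B1, c@B0}
Applying B2's transfer function to that IN value gives OUT[B2] (row B2 above).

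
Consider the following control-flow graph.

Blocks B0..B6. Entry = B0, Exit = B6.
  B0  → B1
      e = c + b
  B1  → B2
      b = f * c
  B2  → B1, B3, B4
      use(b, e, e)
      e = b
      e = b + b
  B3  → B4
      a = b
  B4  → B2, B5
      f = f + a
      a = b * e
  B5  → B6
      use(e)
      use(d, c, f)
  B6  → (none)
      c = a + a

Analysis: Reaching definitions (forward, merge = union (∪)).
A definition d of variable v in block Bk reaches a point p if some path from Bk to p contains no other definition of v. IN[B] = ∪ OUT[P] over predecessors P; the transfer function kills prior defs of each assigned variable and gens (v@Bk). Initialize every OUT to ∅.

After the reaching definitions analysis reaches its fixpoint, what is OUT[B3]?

Answer: {a@B3, b@B1, e@B2, f@B4}

Working:
Fixpoint table:
  B0:  IN={}  OUT={e@B0}
  B1:  IN={a@B4, b@B1, e@B0, e@B2, f@B4}  OUT={a@B4, b@B1, e@B0, e@B2, f@B4}
  B2:  IN={a@B4, b@B1, e@B0, e@B2, f@B4}  OUT={a@B4, b@B1, e@B2, f@B4}
  B3:  IN={a@B4, b@B1, e@B2, f@B4}  OUT={a@B3, b@B1, e@B2, f@B4}
  B4:  IN={a@B3, a@B4, b@B1, e@B2, f@B4}  OUT={a@B4, b@B1, e@B2, f@B4}
  B5:  IN={a@B4, b@B1, e@B2, f@B4}  OUT={a@B4, b@B1, e@B2, f@B4}
  B6:  IN={a@B4, b@B1, e@B2, f@B4}  OUT={a@B4, b@B1, c@B6, e@B2, f@B4}

Merge at B3: IN[B3] = OUT[B2] = {a@B4, b@B1, e@B2, f@B4}
Applying B3's transfer function to that IN value gives OUT[B3] (row B3 above).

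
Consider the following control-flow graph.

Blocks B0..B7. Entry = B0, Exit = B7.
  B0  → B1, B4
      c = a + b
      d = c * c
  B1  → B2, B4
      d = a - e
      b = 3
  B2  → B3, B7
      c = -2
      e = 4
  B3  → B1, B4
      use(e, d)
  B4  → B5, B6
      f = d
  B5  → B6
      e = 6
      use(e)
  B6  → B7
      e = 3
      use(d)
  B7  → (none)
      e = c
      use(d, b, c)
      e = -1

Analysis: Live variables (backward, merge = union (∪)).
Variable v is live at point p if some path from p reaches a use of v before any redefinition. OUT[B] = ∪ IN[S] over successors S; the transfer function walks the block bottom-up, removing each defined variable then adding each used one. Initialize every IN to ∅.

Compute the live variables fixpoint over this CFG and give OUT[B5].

Answer: {b, c, d}

Trace:
Fixpoint table:
  B0:  IN={a, b, e}  OUT={a, b, c, d, e}
  B1:  IN={a, c, e}  OUT={a, b, c, d}
  B2:  IN={a, b, d}  OUT={a, b, c, d, e}
  B3:  IN={a, b, c, d, e}  OUT={a, b, c, d, e}
  B4:  IN={b, c, d}  OUT={b, c, d}
  B5:  IN={b, c, d}  OUT={b, c, d}
  B6:  IN={b, c, d}  OUT={b, c, d}
  B7:  IN={b, c, d}  OUT={}

Merge at B5: OUT[B5] = IN[B6] = {b, c, d}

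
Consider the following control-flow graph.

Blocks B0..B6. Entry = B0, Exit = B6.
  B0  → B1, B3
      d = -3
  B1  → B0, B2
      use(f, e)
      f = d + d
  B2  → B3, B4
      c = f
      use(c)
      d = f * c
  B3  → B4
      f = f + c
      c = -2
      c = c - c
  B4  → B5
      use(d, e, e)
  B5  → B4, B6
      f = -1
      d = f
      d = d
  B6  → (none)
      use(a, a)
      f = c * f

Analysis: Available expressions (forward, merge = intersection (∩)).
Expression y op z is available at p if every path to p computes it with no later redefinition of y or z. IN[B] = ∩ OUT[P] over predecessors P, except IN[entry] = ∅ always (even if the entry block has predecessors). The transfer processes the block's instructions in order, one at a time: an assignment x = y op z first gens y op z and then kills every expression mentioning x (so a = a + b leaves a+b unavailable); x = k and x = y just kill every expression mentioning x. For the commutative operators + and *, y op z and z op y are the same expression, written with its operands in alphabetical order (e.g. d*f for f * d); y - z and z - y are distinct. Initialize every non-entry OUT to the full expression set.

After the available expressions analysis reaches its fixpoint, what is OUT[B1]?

Answer: {d+d}

Trace:
Fixpoint table:
  B0:  IN={}  OUT={}
  B1:  IN={}  OUT={d+d}
  B2:  IN={d+d}  OUT={c*f}
  B3:  IN={}  OUT={}
  B4:  IN={}  OUT={}
  B5:  IN={}  OUT={}
  B6:  IN={}  OUT={}

Merge at B1: IN[B1] = OUT[B0] = {}
Applying B1's transfer function to that IN value gives OUT[B1] (row B1 above).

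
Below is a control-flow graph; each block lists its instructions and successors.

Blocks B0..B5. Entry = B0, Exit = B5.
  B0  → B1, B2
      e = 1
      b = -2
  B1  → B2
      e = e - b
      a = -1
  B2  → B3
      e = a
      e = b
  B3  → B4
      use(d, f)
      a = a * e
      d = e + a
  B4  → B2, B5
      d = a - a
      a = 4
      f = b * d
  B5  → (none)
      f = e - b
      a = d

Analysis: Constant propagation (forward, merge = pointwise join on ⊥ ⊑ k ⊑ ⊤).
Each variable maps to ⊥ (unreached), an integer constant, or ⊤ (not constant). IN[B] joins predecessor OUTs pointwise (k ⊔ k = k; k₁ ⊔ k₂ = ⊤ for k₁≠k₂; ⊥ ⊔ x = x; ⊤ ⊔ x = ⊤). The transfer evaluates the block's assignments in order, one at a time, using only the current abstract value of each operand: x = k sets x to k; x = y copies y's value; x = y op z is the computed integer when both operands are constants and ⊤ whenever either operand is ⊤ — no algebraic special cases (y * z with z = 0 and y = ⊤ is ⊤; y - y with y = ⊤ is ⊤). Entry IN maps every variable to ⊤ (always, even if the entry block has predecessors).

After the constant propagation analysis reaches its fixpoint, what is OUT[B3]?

Answer: {a: ⊤, b: -2, c: ⊤, d: ⊤, e: -2, f: ⊤}

Derivation:
Per-block solution:
  B0:  IN=(all ⊤)  OUT={b:-2, e:1; rest ⊤}
  B1:  IN={b:-2, e:1; rest ⊤}  OUT={a:-1, b:-2, e:3; rest ⊤}
  B2:  IN={b:-2; rest ⊤}  OUT={b:-2, e:-2; rest ⊤}
  B3:  IN={b:-2, e:-2; rest ⊤}  OUT={b:-2, e:-2; rest ⊤}
  B4:  IN={b:-2, e:-2; rest ⊤}  OUT={a:4, b:-2, e:-2; rest ⊤}
  B5:  IN={a:4, b:-2, e:-2; rest ⊤}  OUT={b:-2, e:-2, f:0; rest ⊤}

Merge at B3: IN[B3] = OUT[B2] = {a: ⊤, b: -2, c: ⊤, d: ⊤, e: -2, f: ⊤}
Applying B3's transfer function to that IN value gives OUT[B3] (row B3 above).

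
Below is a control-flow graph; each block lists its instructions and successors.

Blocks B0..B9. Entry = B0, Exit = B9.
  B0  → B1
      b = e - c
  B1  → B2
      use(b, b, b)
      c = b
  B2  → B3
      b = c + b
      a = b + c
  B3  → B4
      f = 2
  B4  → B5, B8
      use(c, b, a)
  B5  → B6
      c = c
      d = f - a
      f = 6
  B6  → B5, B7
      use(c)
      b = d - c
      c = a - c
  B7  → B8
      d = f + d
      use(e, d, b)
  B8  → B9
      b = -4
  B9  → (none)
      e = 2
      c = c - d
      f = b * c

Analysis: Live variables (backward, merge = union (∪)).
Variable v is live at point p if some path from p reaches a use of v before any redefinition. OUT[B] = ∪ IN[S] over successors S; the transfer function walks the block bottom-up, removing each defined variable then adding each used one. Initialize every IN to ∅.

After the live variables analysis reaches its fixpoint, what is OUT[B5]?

Answer: {a, c, d, e, f}

Derivation:
Per-block solution:
  B0:   IN={c, d, e}   OUT={b, d, e}
  B1:   IN={b, d, e}   OUT={b, c, d, e}
  B2:   IN={b, c, d, e}   OUT={a, b, c, d, e}
  B3:   IN={a, b, c, d, e}   OUT={a, b, c, d, e, f}
  B4:   IN={a, b, c, d, e, f}   OUT={a, c, d, e, f}
  B5:   IN={a, c, e, f}   OUT={a, c, d, e, f}
  B6:   IN={a, c, d, e, f}   OUT={a, b, c, d, e, f}
  B7:   IN={b, c, d, e, f}   OUT={c, d}
  B8:   IN={c, d}   OUT={b, c, d}
  B9:   IN={b, c, d}   OUT={}

Merge at B5: OUT[B5] = IN[B6] = {a, c, d, e, f}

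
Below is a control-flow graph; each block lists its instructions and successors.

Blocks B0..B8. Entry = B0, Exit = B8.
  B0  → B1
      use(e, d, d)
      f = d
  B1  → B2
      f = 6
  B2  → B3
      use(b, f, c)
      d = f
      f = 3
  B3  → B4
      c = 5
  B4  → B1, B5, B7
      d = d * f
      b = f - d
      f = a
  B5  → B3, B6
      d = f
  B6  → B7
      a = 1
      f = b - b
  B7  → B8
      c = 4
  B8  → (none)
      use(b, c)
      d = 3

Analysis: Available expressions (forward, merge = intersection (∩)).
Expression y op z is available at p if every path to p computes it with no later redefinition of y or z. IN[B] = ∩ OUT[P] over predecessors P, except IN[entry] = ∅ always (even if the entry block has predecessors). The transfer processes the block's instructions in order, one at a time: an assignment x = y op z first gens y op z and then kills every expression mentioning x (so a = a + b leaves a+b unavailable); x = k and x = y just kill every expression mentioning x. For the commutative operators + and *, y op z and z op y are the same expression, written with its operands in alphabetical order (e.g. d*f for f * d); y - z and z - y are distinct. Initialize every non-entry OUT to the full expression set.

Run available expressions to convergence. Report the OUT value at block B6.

Per-block solution:
  B0: | IN={} | OUT={}
  B1: | IN={} | OUT={}
  B2: | IN={} | OUT={}
  B3: | IN={} | OUT={}
  B4: | IN={} | OUT={}
  B5: | IN={} | OUT={}
  B6: | IN={} | OUT={b-b}
  B7: | IN={} | OUT={}
  B8: | IN={} | OUT={}

Merge at B6: IN[B6] = OUT[B5] = {}
Applying B6's transfer function to that IN value gives OUT[B6] (row B6 above).

Answer: {b-b}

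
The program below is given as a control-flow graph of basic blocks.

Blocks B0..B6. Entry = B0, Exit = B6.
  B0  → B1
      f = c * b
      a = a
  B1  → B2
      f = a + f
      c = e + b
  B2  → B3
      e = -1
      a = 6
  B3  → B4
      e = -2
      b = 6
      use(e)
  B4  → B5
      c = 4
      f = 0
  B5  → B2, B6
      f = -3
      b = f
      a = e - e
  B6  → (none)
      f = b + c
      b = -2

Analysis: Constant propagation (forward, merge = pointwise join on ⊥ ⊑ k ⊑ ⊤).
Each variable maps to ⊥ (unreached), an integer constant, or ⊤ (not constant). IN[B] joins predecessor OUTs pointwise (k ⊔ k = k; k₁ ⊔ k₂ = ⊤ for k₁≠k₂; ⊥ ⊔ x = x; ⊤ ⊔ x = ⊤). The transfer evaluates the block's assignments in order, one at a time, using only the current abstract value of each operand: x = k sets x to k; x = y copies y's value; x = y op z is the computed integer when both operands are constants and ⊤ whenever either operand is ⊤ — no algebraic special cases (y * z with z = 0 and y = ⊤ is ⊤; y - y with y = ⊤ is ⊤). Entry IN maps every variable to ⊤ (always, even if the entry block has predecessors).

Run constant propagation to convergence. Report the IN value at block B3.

Per-block solution:
  B0:  IN=(all ⊤)  OUT=(all ⊤)
  B1:  IN=(all ⊤)  OUT=(all ⊤)
  B2:  IN=(all ⊤)  OUT={a:6, e:-1; rest ⊤}
  B3:  IN={a:6, e:-1; rest ⊤}  OUT={a:6, b:6, e:-2; rest ⊤}
  B4:  IN={a:6, b:6, e:-2; rest ⊤}  OUT={a:6, b:6, c:4, e:-2, f:0; rest ⊤}
  B5:  IN={a:6, b:6, c:4, e:-2, f:0; rest ⊤}  OUT={a:0, b:-3, c:4, e:-2, f:-3; rest ⊤}
  B6:  IN={a:0, b:-3, c:4, e:-2, f:-3; rest ⊤}  OUT={a:0, b:-2, c:4, e:-2, f:1; rest ⊤}

Merge at B3: IN[B3] = OUT[B2] = {a: 6, b: ⊤, c: ⊤, d: ⊤, e: -1, f: ⊤}

Answer: {a: 6, b: ⊤, c: ⊤, d: ⊤, e: -1, f: ⊤}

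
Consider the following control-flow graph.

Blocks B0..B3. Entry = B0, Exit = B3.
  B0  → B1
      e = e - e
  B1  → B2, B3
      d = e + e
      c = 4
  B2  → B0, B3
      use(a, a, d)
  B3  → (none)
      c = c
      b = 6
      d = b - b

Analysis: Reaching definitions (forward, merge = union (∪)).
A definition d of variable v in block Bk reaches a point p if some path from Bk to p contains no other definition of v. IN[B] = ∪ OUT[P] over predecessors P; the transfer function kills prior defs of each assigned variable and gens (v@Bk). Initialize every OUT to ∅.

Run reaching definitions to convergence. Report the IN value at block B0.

Answer: {c@B1, d@B1, e@B0}

Derivation:
Per-block solution:
  B0:  IN={c@B1, d@B1, e@B0}  OUT={c@B1, d@B1, e@B0}
  B1:  IN={c@B1, d@B1, e@B0}  OUT={c@B1, d@B1, e@B0}
  B2:  IN={c@B1, d@B1, e@B0}  OUT={c@B1, d@B1, e@B0}
  B3:  IN={c@B1, d@B1, e@B0}  OUT={b@B3, c@B3, d@B3, e@B0}

Merge at B0 (entry node, so the boundary value {} is joined with the incoming edge(s)): IN[B0] = {} ⊔ OUT[B2] = {c@B1, d@B1, e@B0}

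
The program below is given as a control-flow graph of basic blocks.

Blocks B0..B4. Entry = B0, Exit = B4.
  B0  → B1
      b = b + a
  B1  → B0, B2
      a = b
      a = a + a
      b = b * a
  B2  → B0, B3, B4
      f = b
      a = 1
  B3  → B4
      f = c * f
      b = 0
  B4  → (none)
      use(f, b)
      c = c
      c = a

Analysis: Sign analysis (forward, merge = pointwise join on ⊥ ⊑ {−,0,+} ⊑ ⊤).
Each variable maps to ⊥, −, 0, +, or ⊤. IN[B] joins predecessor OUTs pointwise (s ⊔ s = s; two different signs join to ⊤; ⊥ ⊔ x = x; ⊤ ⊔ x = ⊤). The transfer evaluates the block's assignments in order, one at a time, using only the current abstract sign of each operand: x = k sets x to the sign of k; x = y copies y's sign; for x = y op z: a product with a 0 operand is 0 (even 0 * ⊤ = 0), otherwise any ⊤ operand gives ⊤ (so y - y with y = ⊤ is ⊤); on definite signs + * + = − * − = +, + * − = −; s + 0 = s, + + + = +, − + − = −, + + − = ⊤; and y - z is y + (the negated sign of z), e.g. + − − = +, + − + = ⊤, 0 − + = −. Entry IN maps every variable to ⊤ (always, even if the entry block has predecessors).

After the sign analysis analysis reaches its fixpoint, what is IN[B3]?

Answer: {a: +, b: ⊤, c: ⊤, d: ⊤, e: ⊤, f: ⊤}

Working:
Converged values:
  B0: | IN=(all ⊤) | OUT=(all ⊤)
  B1: | IN=(all ⊤) | OUT=(all ⊤)
  B2: | IN=(all ⊤) | OUT={a:+; rest ⊤}
  B3: | IN={a:+; rest ⊤} | OUT={a:+, b:0; rest ⊤}
  B4: | IN={a:+; rest ⊤} | OUT={a:+, c:+; rest ⊤}

Merge at B3: IN[B3] = OUT[B2] = {a: +, b: ⊤, c: ⊤, d: ⊤, e: ⊤, f: ⊤}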